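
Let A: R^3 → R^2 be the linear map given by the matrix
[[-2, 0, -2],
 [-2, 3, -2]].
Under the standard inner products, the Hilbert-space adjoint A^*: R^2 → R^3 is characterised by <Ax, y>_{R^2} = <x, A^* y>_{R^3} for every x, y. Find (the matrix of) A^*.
A^* = A^T =
[[-2, -2],
 [0, 3],
 [-2, -2]]

For real matrices with standard dot products, the defining identity <Ax, y> = <x, A^* y> gives (Ax)^T y = x^T (A^*) y, i.e. x^T A^T y = x^T (A^*) y. Since this holds for all x, y, we must have A^* = A^T. Therefore
A^* =
[[-2, -2],
 [0, 3],
 [-2, -2]].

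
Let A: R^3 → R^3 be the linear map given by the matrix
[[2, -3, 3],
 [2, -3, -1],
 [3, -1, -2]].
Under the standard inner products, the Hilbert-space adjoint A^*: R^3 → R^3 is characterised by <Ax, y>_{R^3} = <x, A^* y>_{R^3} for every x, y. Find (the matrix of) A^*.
A^* = A^T =
[[2, 2, 3],
 [-3, -3, -1],
 [3, -1, -2]]

For real matrices with standard dot products, the defining identity <Ax, y> = <x, A^* y> gives (Ax)^T y = x^T (A^*) y, i.e. x^T A^T y = x^T (A^*) y. Since this holds for all x, y, we must have A^* = A^T. Therefore
A^* =
[[2, 2, 3],
 [-3, -3, -1],
 [3, -1, -2]].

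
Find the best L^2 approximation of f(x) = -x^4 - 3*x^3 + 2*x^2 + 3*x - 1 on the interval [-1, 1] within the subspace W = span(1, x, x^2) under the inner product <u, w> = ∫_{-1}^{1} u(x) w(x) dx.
g(x) = 8*x^2/7 + 6*x/5 - 32/35

The best approximation g ∈ W is the orthogonal projection of f onto W. Writing g = a_0 + a_1 x + a_2 x^2, the coefficients solve the normal equations G · a = b where
  G_{ij} = <φ_i, φ_j> and b_i = <f, φ_i>, with φ_0 = 1, φ_1 = x, φ_2 = x^2.
G =
  [2, 0, 2/3]
  [0, 2/3, 0]
  [2/3, 0, 2/5],
b = (-16/15, 4/5, -16/105).
Solving gives a_0 = -32/35, a_1 = 6/5, a_2 = 8/7, so
  g(x) = 8*x^2/7 + 6*x/5 - 32/35.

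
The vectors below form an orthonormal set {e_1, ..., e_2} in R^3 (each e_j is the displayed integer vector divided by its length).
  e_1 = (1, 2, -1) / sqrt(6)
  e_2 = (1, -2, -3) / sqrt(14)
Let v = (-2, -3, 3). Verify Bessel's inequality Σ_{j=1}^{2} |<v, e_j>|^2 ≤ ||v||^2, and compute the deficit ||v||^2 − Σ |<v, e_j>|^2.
Σ |<v, e_j>|^2 = 461/21; ||v||^2 = 22; deficit = 1/21

Write each e_j = u_j / sqrt(<u_j, u_j>) where u_j is the displayed integer vector. Then <v, e_j> = <v, u_j> / sqrt(<u_j, u_j>), so |<v, e_j>|^2 = <v, u_j>^2 / <u_j, u_j>.
Coefficients: <v, e_1> = -11/sqrt(6), <v, e_2> = -5/sqrt(14).
Square and sum: Σ |<v, e_j>|^2 = 461/21.
Compute ||v||^2 = v·v = 22.
Deficit = 22 − 461/21 = 1/21 ≥ 0, confirming Bessel's inequality. (The deficit equals ||v − Σ <v,e_j> e_j||^2, the squared distance from v to span{e_j}.)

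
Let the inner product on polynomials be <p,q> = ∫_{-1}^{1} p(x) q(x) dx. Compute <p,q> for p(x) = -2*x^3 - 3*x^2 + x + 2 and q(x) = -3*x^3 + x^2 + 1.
<p,q> = 278/105

Expand the product: p(x)·q(x) = 6*x^6 + 7*x^5 - 6*x^4 - 7*x^3 - x^2 + x + 2.
∫_{-1}^{1} of each monomial x^k gives [2/(k+1) if k even, 0 if k odd]. Integrating term-by-term (or equivalently evaluating the antiderivative F(x) = 6*x^7/7 + 7*x^6/6 - 6*x^5/5 - 7*x^4/4 - x^3/3 + x^2/2 + 2*x at the endpoints):
  F(1) − F(−1) = 521/420 − (-197/140) = 278/105.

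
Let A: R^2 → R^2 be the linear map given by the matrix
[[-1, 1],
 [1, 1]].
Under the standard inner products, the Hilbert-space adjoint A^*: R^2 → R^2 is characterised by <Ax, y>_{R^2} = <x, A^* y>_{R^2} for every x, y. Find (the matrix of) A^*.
A^* = A^T =
[[-1, 1],
 [1, 1]]

For real matrices with standard dot products, the defining identity <Ax, y> = <x, A^* y> gives (Ax)^T y = x^T (A^*) y, i.e. x^T A^T y = x^T (A^*) y. Since this holds for all x, y, we must have A^* = A^T. Therefore
A^* =
[[-1, 1],
 [1, 1]].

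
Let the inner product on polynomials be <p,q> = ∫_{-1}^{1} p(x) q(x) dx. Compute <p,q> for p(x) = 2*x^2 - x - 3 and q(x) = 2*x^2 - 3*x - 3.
<p,q> = 68/5

Expand the product: p(x)·q(x) = 4*x^4 - 8*x^3 - 9*x^2 + 12*x + 9.
∫_{-1}^{1} of each monomial x^k gives [2/(k+1) if k even, 0 if k odd]. Integrating term-by-term (or equivalently evaluating the antiderivative F(x) = 4*x^5/5 - 2*x^4 - 3*x^3 + 6*x^2 + 9*x at the endpoints):
  F(1) − F(−1) = 54/5 − (-14/5) = 68/5.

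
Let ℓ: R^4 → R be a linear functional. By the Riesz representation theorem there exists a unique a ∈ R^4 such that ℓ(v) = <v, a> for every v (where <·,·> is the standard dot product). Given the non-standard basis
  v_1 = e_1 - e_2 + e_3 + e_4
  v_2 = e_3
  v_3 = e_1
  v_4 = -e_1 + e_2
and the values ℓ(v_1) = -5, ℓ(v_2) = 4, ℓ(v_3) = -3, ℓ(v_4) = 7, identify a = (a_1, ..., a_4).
a = (-3, 4, 4, -2)

Write a = (a_1, ..., a_4) in the standard basis. For each basis vector v_i, ℓ(v_i) = <v_i, a> is a linear equation in the a_j's. Collect the n equations into a matrix system V a = ℓ, where row i of V is v_i (expressed in the standard basis). Since V is invertible (lower-triangular with 1s on the diagonal, up to permutation), solve by back-substitution:
  V =
[[1, -1, 1, 1],
 [0, 0, 1, 0],
 [1, 0, 0, 0],
 [-1, 1, 0, 0]]
  V a = (-5, 4, -3, 7)
Solving gives a = (-3, 4, 4, -2).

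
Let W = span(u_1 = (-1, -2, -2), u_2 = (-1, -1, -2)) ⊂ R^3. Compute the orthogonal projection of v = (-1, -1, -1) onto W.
proj_W(v) = (-3/5, -1, -6/5)

Set up U = [u_1 | ... | u_2] ∈ R^(3×2). The projector onto W = col(U) is P = U (U^T U)^(-1) U^T.
Compute U^T U =
  [9, 7]
  [7, 6],
and U^T v = (5, 4).
Solve U^T U · c = U^T v for the coefficients: c = (2/5, 1/5). The projection is proj_W(v) = U c.
Check: (v - proj_W(v)) · u_1 = 0  (should be 0).
Check: (v - proj_W(v)) · u_2 = 0  (should be 0).
Result: proj_W(v) = (-3/5, -1, -6/5).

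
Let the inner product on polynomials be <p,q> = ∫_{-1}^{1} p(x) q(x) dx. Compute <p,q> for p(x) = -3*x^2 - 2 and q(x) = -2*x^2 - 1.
<p,q> = 166/15

Expand the product: p(x)·q(x) = 6*x^4 + 7*x^2 + 2.
∫_{-1}^{1} of each monomial x^k gives [2/(k+1) if k even, 0 if k odd]. Integrating term-by-term (or equivalently evaluating the antiderivative F(x) = 6*x^5/5 + 7*x^3/3 + 2*x at the endpoints):
  F(1) − F(−1) = 83/15 − (-83/15) = 166/15.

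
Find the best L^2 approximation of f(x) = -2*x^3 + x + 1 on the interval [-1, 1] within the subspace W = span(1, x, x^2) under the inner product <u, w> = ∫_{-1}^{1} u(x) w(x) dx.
g(x) = 1 - x/5

The best approximation g ∈ W is the orthogonal projection of f onto W. Writing g = a_0 + a_1 x + a_2 x^2, the coefficients solve the normal equations G · a = b where
  G_{ij} = <φ_i, φ_j> and b_i = <f, φ_i>, with φ_0 = 1, φ_1 = x, φ_2 = x^2.
G =
  [2, 0, 2/3]
  [0, 2/3, 0]
  [2/3, 0, 2/5],
b = (2, -2/15, 2/3).
Solving gives a_0 = 1, a_1 = -1/5, a_2 = 0, so
  g(x) = 1 - x/5.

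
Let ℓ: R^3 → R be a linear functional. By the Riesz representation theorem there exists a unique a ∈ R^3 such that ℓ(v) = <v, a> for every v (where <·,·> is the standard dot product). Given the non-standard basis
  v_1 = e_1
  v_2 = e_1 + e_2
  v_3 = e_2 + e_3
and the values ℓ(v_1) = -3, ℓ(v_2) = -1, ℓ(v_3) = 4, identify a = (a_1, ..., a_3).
a = (-3, 2, 2)

Write a = (a_1, ..., a_3) in the standard basis. For each basis vector v_i, ℓ(v_i) = <v_i, a> is a linear equation in the a_j's. Collect the n equations into a matrix system V a = ℓ, where row i of V is v_i (expressed in the standard basis). Since V is invertible (lower-triangular with 1s on the diagonal, up to permutation), solve by back-substitution:
  V =
[[1, 0, 0],
 [1, 1, 0],
 [0, 1, 1]]
  V a = (-3, -1, 4)
Solving gives a = (-3, 2, 2).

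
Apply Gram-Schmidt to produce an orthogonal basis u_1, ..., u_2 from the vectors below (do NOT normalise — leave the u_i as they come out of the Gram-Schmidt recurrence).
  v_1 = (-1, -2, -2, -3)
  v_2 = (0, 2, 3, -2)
Orthogonal basis:
  u_1 = (-1, -2, -2, -3)
  u_2 = (-2/9, 14/9, 23/9, -8/3)

Apply the Gram-Schmidt recurrence
  u_1 = v_1
  u_i = v_i − Σ_{j<i} ((v_i · u_j) / (u_j · u_j)) · u_j.

Step by step this gives:
  u_1 = (-1, -2, -2, -3)
  u_2 = (-2/9, 14/9, 23/9, -8/3)

Orthogonality check:
  u_2 · u_1 = 0 (should be 0)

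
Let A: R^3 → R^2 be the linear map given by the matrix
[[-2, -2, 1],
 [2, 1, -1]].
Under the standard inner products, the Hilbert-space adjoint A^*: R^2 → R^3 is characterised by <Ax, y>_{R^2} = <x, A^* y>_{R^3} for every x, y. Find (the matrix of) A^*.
A^* = A^T =
[[-2, 2],
 [-2, 1],
 [1, -1]]

For real matrices with standard dot products, the defining identity <Ax, y> = <x, A^* y> gives (Ax)^T y = x^T (A^*) y, i.e. x^T A^T y = x^T (A^*) y. Since this holds for all x, y, we must have A^* = A^T. Therefore
A^* =
[[-2, 2],
 [-2, 1],
 [1, -1]].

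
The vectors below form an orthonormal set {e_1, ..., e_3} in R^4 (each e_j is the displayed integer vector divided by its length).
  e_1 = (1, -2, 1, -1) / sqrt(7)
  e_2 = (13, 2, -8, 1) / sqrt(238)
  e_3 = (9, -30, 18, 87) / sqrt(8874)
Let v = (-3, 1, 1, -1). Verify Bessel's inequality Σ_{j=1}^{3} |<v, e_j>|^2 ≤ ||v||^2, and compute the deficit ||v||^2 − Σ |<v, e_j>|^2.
Σ |<v, e_j>|^2 = 347/29; ||v||^2 = 12; deficit = 1/29

Write each e_j = u_j / sqrt(<u_j, u_j>) where u_j is the displayed integer vector. Then <v, e_j> = <v, u_j> / sqrt(<u_j, u_j>), so |<v, e_j>|^2 = <v, u_j>^2 / <u_j, u_j>.
Coefficients: <v, e_1> = -3/sqrt(7), <v, e_2> = -46/sqrt(238), <v, e_3> = -126/sqrt(8874).
Square and sum: Σ |<v, e_j>|^2 = 347/29.
Compute ||v||^2 = v·v = 12.
Deficit = 12 − 347/29 = 1/29 ≥ 0, confirming Bessel's inequality. (The deficit equals ||v − Σ <v,e_j> e_j||^2, the squared distance from v to span{e_j}.)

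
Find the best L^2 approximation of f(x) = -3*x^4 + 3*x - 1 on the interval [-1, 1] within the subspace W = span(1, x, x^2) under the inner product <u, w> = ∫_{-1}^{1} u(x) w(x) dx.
g(x) = -18*x^2/7 + 3*x - 26/35

The best approximation g ∈ W is the orthogonal projection of f onto W. Writing g = a_0 + a_1 x + a_2 x^2, the coefficients solve the normal equations G · a = b where
  G_{ij} = <φ_i, φ_j> and b_i = <f, φ_i>, with φ_0 = 1, φ_1 = x, φ_2 = x^2.
G =
  [2, 0, 2/3]
  [0, 2/3, 0]
  [2/3, 0, 2/5],
b = (-16/5, 2, -32/21).
Solving gives a_0 = -26/35, a_1 = 3, a_2 = -18/7, so
  g(x) = -18*x^2/7 + 3*x - 26/35.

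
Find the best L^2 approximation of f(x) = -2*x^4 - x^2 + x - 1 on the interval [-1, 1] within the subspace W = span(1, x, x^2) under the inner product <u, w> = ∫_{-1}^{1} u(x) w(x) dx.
g(x) = -19*x^2/7 + x - 29/35

The best approximation g ∈ W is the orthogonal projection of f onto W. Writing g = a_0 + a_1 x + a_2 x^2, the coefficients solve the normal equations G · a = b where
  G_{ij} = <φ_i, φ_j> and b_i = <f, φ_i>, with φ_0 = 1, φ_1 = x, φ_2 = x^2.
G =
  [2, 0, 2/3]
  [0, 2/3, 0]
  [2/3, 0, 2/5],
b = (-52/15, 2/3, -172/105).
Solving gives a_0 = -29/35, a_1 = 1, a_2 = -19/7, so
  g(x) = -19*x^2/7 + x - 29/35.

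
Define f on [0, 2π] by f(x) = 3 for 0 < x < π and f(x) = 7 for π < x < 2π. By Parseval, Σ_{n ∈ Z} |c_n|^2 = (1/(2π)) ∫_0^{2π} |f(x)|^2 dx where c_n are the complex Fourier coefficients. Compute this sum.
Σ |c_n|^2 = 29

Parseval equates the L^2 energy of f (normalised by 1/(2π)) with the ℓ^2 sum of its Fourier coefficients: (1/(2π)) ∫_0^{2π} |f|^2 = Σ |c_n|^2.
Compute the left side: (1/(2π)) [∫_0^π 3^2 dx + ∫_π^{2π} 7^2 dx] = (1/(2π)) · (9π + 49π) = (9 + 49)/2 = 29.
So Σ_{n ∈ Z} |c_n|^2 = 29.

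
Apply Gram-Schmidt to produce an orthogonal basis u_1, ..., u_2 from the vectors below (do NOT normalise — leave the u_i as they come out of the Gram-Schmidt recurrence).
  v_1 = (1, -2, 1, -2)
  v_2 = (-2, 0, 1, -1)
Orthogonal basis:
  u_1 = (1, -2, 1, -2)
  u_2 = (-21/10, 1/5, 9/10, -4/5)

Apply the Gram-Schmidt recurrence
  u_1 = v_1
  u_i = v_i − Σ_{j<i} ((v_i · u_j) / (u_j · u_j)) · u_j.

Step by step this gives:
  u_1 = (1, -2, 1, -2)
  u_2 = (-21/10, 1/5, 9/10, -4/5)

Orthogonality check:
  u_2 · u_1 = 0 (should be 0)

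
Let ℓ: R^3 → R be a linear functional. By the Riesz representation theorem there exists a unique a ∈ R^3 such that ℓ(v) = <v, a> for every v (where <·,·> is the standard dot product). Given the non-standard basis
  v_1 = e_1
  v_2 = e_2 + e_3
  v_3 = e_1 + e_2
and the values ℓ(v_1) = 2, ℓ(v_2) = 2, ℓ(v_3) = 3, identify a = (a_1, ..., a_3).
a = (2, 1, 1)

Write a = (a_1, ..., a_3) in the standard basis. For each basis vector v_i, ℓ(v_i) = <v_i, a> is a linear equation in the a_j's. Collect the n equations into a matrix system V a = ℓ, where row i of V is v_i (expressed in the standard basis). Since V is invertible (lower-triangular with 1s on the diagonal, up to permutation), solve by back-substitution:
  V =
[[1, 0, 0],
 [0, 1, 1],
 [1, 1, 0]]
  V a = (2, 2, 3)
Solving gives a = (2, 1, 1).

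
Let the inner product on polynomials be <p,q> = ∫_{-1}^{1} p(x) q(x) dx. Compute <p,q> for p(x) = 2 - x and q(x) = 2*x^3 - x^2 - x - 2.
<p,q> = -142/15

Expand the product: p(x)·q(x) = -2*x^4 + 5*x^3 - x^2 - 4.
∫_{-1}^{1} of each monomial x^k gives [2/(k+1) if k even, 0 if k odd]. Integrating term-by-term (or equivalently evaluating the antiderivative F(x) = -2*x^5/5 + 5*x^4/4 - x^3/3 - 4*x at the endpoints):
  F(1) − F(−1) = -209/60 − (359/60) = -142/15.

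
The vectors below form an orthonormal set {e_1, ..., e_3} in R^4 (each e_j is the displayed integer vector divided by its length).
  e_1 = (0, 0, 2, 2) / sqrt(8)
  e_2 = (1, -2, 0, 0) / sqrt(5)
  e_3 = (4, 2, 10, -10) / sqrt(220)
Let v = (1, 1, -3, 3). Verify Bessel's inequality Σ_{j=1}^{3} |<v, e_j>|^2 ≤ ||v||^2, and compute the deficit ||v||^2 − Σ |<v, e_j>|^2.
Σ |<v, e_j>|^2 = 148/11; ||v||^2 = 20; deficit = 72/11

Write each e_j = u_j / sqrt(<u_j, u_j>) where u_j is the displayed integer vector. Then <v, e_j> = <v, u_j> / sqrt(<u_j, u_j>), so |<v, e_j>|^2 = <v, u_j>^2 / <u_j, u_j>.
Coefficients: <v, e_1> = 0/sqrt(8), <v, e_2> = -1/sqrt(5), <v, e_3> = -54/sqrt(220).
Square and sum: Σ |<v, e_j>|^2 = 148/11.
Compute ||v||^2 = v·v = 20.
Deficit = 20 − 148/11 = 72/11 ≥ 0, confirming Bessel's inequality. (The deficit equals ||v − Σ <v,e_j> e_j||^2, the squared distance from v to span{e_j}.)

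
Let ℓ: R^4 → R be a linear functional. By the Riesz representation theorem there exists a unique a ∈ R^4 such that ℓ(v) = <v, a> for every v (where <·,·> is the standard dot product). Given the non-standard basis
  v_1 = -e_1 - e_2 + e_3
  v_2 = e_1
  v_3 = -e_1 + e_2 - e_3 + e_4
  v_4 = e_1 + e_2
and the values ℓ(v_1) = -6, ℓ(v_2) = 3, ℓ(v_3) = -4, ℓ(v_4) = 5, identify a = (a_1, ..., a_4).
a = (3, 2, -1, -4)

Write a = (a_1, ..., a_4) in the standard basis. For each basis vector v_i, ℓ(v_i) = <v_i, a> is a linear equation in the a_j's. Collect the n equations into a matrix system V a = ℓ, where row i of V is v_i (expressed in the standard basis). Since V is invertible (lower-triangular with 1s on the diagonal, up to permutation), solve by back-substitution:
  V =
[[-1, -1, 1, 0],
 [1, 0, 0, 0],
 [-1, 1, -1, 1],
 [1, 1, 0, 0]]
  V a = (-6, 3, -4, 5)
Solving gives a = (3, 2, -1, -4).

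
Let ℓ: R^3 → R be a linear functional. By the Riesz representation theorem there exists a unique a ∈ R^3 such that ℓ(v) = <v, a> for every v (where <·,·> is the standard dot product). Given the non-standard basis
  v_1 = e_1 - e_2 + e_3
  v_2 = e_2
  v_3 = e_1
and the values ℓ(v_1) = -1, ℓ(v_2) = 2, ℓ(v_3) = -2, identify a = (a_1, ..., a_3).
a = (-2, 2, 3)

Write a = (a_1, ..., a_3) in the standard basis. For each basis vector v_i, ℓ(v_i) = <v_i, a> is a linear equation in the a_j's. Collect the n equations into a matrix system V a = ℓ, where row i of V is v_i (expressed in the standard basis). Since V is invertible (lower-triangular with 1s on the diagonal, up to permutation), solve by back-substitution:
  V =
[[1, -1, 1],
 [0, 1, 0],
 [1, 0, 0]]
  V a = (-1, 2, -2)
Solving gives a = (-2, 2, 3).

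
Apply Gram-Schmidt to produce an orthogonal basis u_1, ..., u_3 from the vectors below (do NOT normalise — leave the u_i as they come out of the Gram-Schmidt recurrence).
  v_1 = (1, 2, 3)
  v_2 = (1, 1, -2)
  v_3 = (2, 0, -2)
Orthogonal basis:
  u_1 = (1, 2, 3)
  u_2 = (17/14, 10/7, -19/14)
  u_3 = (28/25, -4/5, 4/25)

Apply the Gram-Schmidt recurrence
  u_1 = v_1
  u_i = v_i − Σ_{j<i} ((v_i · u_j) / (u_j · u_j)) · u_j.

Step by step this gives:
  u_1 = (1, 2, 3)
  u_2 = (17/14, 10/7, -19/14)
  u_3 = (28/25, -4/5, 4/25)

Orthogonality check:
  u_2 · u_1 = 0 (should be 0)
  u_3 · u_1 = 0 (should be 0)
  u_3 · u_2 = 0 (should be 0)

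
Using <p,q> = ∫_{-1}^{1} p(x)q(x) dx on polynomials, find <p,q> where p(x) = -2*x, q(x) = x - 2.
<p,q> = -4/3

Expand the product: p(x)·q(x) = -2*x^2 + 4*x.
∫_{-1}^{1} of each monomial x^k gives [2/(k+1) if k even, 0 if k odd]. Integrating term-by-term (or equivalently evaluating the antiderivative F(x) = -2*x^3/3 + 2*x^2 at the endpoints):
  F(1) − F(−1) = 4/3 − (8/3) = -4/3.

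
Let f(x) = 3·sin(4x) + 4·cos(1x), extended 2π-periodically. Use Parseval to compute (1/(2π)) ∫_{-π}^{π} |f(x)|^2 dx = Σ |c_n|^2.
Σ |c_n|^2 = 25/2

Expand |f|^2 and use orthogonality of {sin(nx), cos(mx)} on [-π, π]:
  ∫_{-π}^{π} sin(nx)^2 dx = π, ∫ cos(mx)^2 dx = π, and cross terms integrate to 0.
So ∫_{-π}^{π} f(x)^2 dx = 3^2 · π + 4^2 · π = (9 + 16)π.
Divide by 2π: (9 + 16)/2 = 25/2.
By Parseval, this equals Σ |c_n|^2.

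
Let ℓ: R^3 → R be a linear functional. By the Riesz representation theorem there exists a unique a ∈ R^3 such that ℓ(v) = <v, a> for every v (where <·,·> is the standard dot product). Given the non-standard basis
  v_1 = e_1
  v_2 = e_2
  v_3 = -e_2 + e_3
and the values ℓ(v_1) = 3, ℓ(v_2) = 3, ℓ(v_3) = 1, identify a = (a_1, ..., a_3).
a = (3, 3, 4)

Write a = (a_1, ..., a_3) in the standard basis. For each basis vector v_i, ℓ(v_i) = <v_i, a> is a linear equation in the a_j's. Collect the n equations into a matrix system V a = ℓ, where row i of V is v_i (expressed in the standard basis). Since V is invertible (lower-triangular with 1s on the diagonal, up to permutation), solve by back-substitution:
  V =
[[1, 0, 0],
 [0, 1, 0],
 [0, -1, 1]]
  V a = (3, 3, 1)
Solving gives a = (3, 3, 4).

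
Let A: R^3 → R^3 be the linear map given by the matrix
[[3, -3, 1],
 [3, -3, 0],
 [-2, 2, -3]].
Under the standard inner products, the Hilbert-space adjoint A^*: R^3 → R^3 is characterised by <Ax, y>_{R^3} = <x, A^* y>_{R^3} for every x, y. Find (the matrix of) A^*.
A^* = A^T =
[[3, 3, -2],
 [-3, -3, 2],
 [1, 0, -3]]

For real matrices with standard dot products, the defining identity <Ax, y> = <x, A^* y> gives (Ax)^T y = x^T (A^*) y, i.e. x^T A^T y = x^T (A^*) y. Since this holds for all x, y, we must have A^* = A^T. Therefore
A^* =
[[3, 3, -2],
 [-3, -3, 2],
 [1, 0, -3]].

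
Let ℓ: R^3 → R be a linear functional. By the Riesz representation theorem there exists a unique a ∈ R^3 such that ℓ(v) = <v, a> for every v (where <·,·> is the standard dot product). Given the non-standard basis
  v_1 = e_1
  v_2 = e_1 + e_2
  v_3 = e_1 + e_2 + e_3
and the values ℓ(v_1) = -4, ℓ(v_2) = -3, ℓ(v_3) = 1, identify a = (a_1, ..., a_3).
a = (-4, 1, 4)

Write a = (a_1, ..., a_3) in the standard basis. For each basis vector v_i, ℓ(v_i) = <v_i, a> is a linear equation in the a_j's. Collect the n equations into a matrix system V a = ℓ, where row i of V is v_i (expressed in the standard basis). Since V is invertible (lower-triangular with 1s on the diagonal, up to permutation), solve by back-substitution:
  V =
[[1, 0, 0],
 [1, 1, 0],
 [1, 1, 1]]
  V a = (-4, -3, 1)
Solving gives a = (-4, 1, 4).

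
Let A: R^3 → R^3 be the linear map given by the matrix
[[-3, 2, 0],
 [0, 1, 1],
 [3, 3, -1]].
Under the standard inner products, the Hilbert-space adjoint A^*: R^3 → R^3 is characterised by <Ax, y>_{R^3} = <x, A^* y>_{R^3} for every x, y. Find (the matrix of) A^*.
A^* = A^T =
[[-3, 0, 3],
 [2, 1, 3],
 [0, 1, -1]]

For real matrices with standard dot products, the defining identity <Ax, y> = <x, A^* y> gives (Ax)^T y = x^T (A^*) y, i.e. x^T A^T y = x^T (A^*) y. Since this holds for all x, y, we must have A^* = A^T. Therefore
A^* =
[[-3, 0, 3],
 [2, 1, 3],
 [0, 1, -1]].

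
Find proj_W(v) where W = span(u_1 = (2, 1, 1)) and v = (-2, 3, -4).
proj_W(v) = (-5/3, -5/6, -5/6)

Set up U = [u_1 | ... | u_1] ∈ R^(3×1). The projector onto W = col(U) is P = U (U^T U)^(-1) U^T.
Compute U^T U =
  [6],
and U^T v = (-5).
Solve U^T U · c = U^T v for the coefficients: c = (-5/6). The projection is proj_W(v) = U c.
Check: (v - proj_W(v)) · u_1 = 0  (should be 0).
Result: proj_W(v) = (-5/3, -5/6, -5/6).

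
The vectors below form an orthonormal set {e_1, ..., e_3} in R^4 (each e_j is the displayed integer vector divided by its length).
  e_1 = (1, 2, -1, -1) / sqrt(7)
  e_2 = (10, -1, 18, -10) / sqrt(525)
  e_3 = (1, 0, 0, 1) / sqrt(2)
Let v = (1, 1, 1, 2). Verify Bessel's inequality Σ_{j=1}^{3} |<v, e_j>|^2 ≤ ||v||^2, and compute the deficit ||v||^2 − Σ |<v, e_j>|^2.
Σ |<v, e_j>|^2 = 689/150; ||v||^2 = 7; deficit = 361/150

Write each e_j = u_j / sqrt(<u_j, u_j>) where u_j is the displayed integer vector. Then <v, e_j> = <v, u_j> / sqrt(<u_j, u_j>), so |<v, e_j>|^2 = <v, u_j>^2 / <u_j, u_j>.
Coefficients: <v, e_1> = 0/sqrt(7), <v, e_2> = 7/sqrt(525), <v, e_3> = 3/sqrt(2).
Square and sum: Σ |<v, e_j>|^2 = 689/150.
Compute ||v||^2 = v·v = 7.
Deficit = 7 − 689/150 = 361/150 ≥ 0, confirming Bessel's inequality. (The deficit equals ||v − Σ <v,e_j> e_j||^2, the squared distance from v to span{e_j}.)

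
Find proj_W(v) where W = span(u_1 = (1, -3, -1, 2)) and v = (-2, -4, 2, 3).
proj_W(v) = (14/15, -14/5, -14/15, 28/15)

Set up U = [u_1 | ... | u_1] ∈ R^(4×1). The projector onto W = col(U) is P = U (U^T U)^(-1) U^T.
Compute U^T U =
  [15],
and U^T v = (14).
Solve U^T U · c = U^T v for the coefficients: c = (14/15). The projection is proj_W(v) = U c.
Check: (v - proj_W(v)) · u_1 = 0  (should be 0).
Result: proj_W(v) = (14/15, -14/5, -14/15, 28/15).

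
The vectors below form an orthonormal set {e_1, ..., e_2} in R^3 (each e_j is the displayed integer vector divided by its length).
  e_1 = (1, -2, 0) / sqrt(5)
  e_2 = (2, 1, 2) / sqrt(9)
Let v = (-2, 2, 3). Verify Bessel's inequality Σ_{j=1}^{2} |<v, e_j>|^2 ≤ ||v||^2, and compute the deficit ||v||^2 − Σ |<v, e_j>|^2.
Σ |<v, e_j>|^2 = 404/45; ||v||^2 = 17; deficit = 361/45

Write each e_j = u_j / sqrt(<u_j, u_j>) where u_j is the displayed integer vector. Then <v, e_j> = <v, u_j> / sqrt(<u_j, u_j>), so |<v, e_j>|^2 = <v, u_j>^2 / <u_j, u_j>.
Coefficients: <v, e_1> = -6/sqrt(5), <v, e_2> = 4/sqrt(9).
Square and sum: Σ |<v, e_j>|^2 = 404/45.
Compute ||v||^2 = v·v = 17.
Deficit = 17 − 404/45 = 361/45 ≥ 0, confirming Bessel's inequality. (The deficit equals ||v − Σ <v,e_j> e_j||^2, the squared distance from v to span{e_j}.)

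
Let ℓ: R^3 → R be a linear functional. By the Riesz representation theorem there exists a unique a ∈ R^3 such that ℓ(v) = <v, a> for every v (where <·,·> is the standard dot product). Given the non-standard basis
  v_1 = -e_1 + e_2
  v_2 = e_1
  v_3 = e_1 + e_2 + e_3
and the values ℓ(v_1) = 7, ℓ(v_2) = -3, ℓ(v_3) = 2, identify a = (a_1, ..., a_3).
a = (-3, 4, 1)

Write a = (a_1, ..., a_3) in the standard basis. For each basis vector v_i, ℓ(v_i) = <v_i, a> is a linear equation in the a_j's. Collect the n equations into a matrix system V a = ℓ, where row i of V is v_i (expressed in the standard basis). Since V is invertible (lower-triangular with 1s on the diagonal, up to permutation), solve by back-substitution:
  V =
[[-1, 1, 0],
 [1, 0, 0],
 [1, 1, 1]]
  V a = (7, -3, 2)
Solving gives a = (-3, 4, 1).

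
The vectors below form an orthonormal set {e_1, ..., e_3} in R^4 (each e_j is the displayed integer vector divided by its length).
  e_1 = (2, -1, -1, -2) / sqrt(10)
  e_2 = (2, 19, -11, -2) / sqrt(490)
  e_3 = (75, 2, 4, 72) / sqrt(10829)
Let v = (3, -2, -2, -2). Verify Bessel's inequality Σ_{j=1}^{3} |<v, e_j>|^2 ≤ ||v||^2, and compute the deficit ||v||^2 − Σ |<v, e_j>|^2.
Σ |<v, e_j>|^2 = 4445/221; ||v||^2 = 21; deficit = 196/221

Write each e_j = u_j / sqrt(<u_j, u_j>) where u_j is the displayed integer vector. Then <v, e_j> = <v, u_j> / sqrt(<u_j, u_j>), so |<v, e_j>|^2 = <v, u_j>^2 / <u_j, u_j>.
Coefficients: <v, e_1> = 14/sqrt(10), <v, e_2> = -6/sqrt(490), <v, e_3> = 69/sqrt(10829).
Square and sum: Σ |<v, e_j>|^2 = 4445/221.
Compute ||v||^2 = v·v = 21.
Deficit = 21 − 4445/221 = 196/221 ≥ 0, confirming Bessel's inequality. (The deficit equals ||v − Σ <v,e_j> e_j||^2, the squared distance from v to span{e_j}.)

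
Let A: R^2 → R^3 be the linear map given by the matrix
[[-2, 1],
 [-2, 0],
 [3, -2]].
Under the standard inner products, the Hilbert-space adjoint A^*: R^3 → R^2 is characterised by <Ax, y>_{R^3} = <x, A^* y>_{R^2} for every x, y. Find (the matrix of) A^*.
A^* = A^T =
[[-2, -2, 3],
 [1, 0, -2]]

For real matrices with standard dot products, the defining identity <Ax, y> = <x, A^* y> gives (Ax)^T y = x^T (A^*) y, i.e. x^T A^T y = x^T (A^*) y. Since this holds for all x, y, we must have A^* = A^T. Therefore
A^* =
[[-2, -2, 3],
 [1, 0, -2]].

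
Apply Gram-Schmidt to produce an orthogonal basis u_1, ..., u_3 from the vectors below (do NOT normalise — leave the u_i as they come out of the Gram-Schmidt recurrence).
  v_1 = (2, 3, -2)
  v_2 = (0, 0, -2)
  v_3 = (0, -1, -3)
Orthogonal basis:
  u_1 = (2, 3, -2)
  u_2 = (-8/17, -12/17, -26/17)
  u_3 = (6/13, -4/13, 0)

Apply the Gram-Schmidt recurrence
  u_1 = v_1
  u_i = v_i − Σ_{j<i} ((v_i · u_j) / (u_j · u_j)) · u_j.

Step by step this gives:
  u_1 = (2, 3, -2)
  u_2 = (-8/17, -12/17, -26/17)
  u_3 = (6/13, -4/13, 0)

Orthogonality check:
  u_2 · u_1 = 0 (should be 0)
  u_3 · u_1 = 0 (should be 0)
  u_3 · u_2 = 0 (should be 0)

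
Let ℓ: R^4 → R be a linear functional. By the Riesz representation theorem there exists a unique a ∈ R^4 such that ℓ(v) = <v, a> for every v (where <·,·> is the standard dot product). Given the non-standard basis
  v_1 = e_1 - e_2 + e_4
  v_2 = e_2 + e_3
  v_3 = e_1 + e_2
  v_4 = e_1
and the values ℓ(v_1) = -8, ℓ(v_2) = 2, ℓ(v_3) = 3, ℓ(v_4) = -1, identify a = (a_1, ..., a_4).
a = (-1, 4, -2, -3)

Write a = (a_1, ..., a_4) in the standard basis. For each basis vector v_i, ℓ(v_i) = <v_i, a> is a linear equation in the a_j's. Collect the n equations into a matrix system V a = ℓ, where row i of V is v_i (expressed in the standard basis). Since V is invertible (lower-triangular with 1s on the diagonal, up to permutation), solve by back-substitution:
  V =
[[1, -1, 0, 1],
 [0, 1, 1, 0],
 [1, 1, 0, 0],
 [1, 0, 0, 0]]
  V a = (-8, 2, 3, -1)
Solving gives a = (-1, 4, -2, -3).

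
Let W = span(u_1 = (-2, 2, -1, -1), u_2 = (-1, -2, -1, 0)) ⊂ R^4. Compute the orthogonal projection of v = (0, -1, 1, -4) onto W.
proj_W(v) = (-25/59, -8/59, -18/59, -7/59)

Set up U = [u_1 | ... | u_2] ∈ R^(4×2). The projector onto W = col(U) is P = U (U^T U)^(-1) U^T.
Compute U^T U =
  [10, -1]
  [-1, 6],
and U^T v = (1, 1).
Solve U^T U · c = U^T v for the coefficients: c = (7/59, 11/59). The projection is proj_W(v) = U c.
Check: (v - proj_W(v)) · u_1 = 0  (should be 0).
Check: (v - proj_W(v)) · u_2 = 0  (should be 0).
Result: proj_W(v) = (-25/59, -8/59, -18/59, -7/59).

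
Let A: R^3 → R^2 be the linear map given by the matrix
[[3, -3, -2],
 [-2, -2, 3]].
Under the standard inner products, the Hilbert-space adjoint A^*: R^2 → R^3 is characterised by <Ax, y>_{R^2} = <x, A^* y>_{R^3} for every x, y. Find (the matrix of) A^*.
A^* = A^T =
[[3, -2],
 [-3, -2],
 [-2, 3]]

For real matrices with standard dot products, the defining identity <Ax, y> = <x, A^* y> gives (Ax)^T y = x^T (A^*) y, i.e. x^T A^T y = x^T (A^*) y. Since this holds for all x, y, we must have A^* = A^T. Therefore
A^* =
[[3, -2],
 [-3, -2],
 [-2, 3]].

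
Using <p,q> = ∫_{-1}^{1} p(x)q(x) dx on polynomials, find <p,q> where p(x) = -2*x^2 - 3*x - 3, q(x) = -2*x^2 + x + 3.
<p,q> = -92/5

Expand the product: p(x)·q(x) = 4*x^4 + 4*x^3 - 3*x^2 - 12*x - 9.
∫_{-1}^{1} of each monomial x^k gives [2/(k+1) if k even, 0 if k odd]. Integrating term-by-term (or equivalently evaluating the antiderivative F(x) = 4*x^5/5 + x^4 - x^3 - 6*x^2 - 9*x at the endpoints):
  F(1) − F(−1) = -71/5 − (21/5) = -92/5.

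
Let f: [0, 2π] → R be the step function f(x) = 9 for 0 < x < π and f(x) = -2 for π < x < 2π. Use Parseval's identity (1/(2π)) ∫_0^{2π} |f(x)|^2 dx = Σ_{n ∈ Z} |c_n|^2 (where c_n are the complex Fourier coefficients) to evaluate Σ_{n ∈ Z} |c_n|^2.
Σ |c_n|^2 = 85/2

Parseval equates the L^2 energy of f (normalised by 1/(2π)) with the ℓ^2 sum of its Fourier coefficients: (1/(2π)) ∫_0^{2π} |f|^2 = Σ |c_n|^2.
Compute the left side: (1/(2π)) [∫_0^π 9^2 dx + ∫_π^{2π} (-2)^2 dx] = (1/(2π)) · (81π + 4π) = (81 + 4)/2 = 85/2.
So Σ_{n ∈ Z} |c_n|^2 = 85/2.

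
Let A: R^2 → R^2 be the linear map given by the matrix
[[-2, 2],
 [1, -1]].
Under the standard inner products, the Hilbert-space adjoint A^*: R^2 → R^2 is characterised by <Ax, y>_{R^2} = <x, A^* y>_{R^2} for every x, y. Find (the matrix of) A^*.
A^* = A^T =
[[-2, 1],
 [2, -1]]

For real matrices with standard dot products, the defining identity <Ax, y> = <x, A^* y> gives (Ax)^T y = x^T (A^*) y, i.e. x^T A^T y = x^T (A^*) y. Since this holds for all x, y, we must have A^* = A^T. Therefore
A^* =
[[-2, 1],
 [2, -1]].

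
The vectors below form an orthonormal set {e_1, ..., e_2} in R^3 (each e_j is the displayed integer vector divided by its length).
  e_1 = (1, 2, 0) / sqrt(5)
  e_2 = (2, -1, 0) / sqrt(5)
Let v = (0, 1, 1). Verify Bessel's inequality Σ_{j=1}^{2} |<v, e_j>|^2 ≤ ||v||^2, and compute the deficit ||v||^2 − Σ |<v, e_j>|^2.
Σ |<v, e_j>|^2 = 1; ||v||^2 = 2; deficit = 1

Write each e_j = u_j / sqrt(<u_j, u_j>) where u_j is the displayed integer vector. Then <v, e_j> = <v, u_j> / sqrt(<u_j, u_j>), so |<v, e_j>|^2 = <v, u_j>^2 / <u_j, u_j>.
Coefficients: <v, e_1> = 2/sqrt(5), <v, e_2> = -1/sqrt(5).
Square and sum: Σ |<v, e_j>|^2 = 1.
Compute ||v||^2 = v·v = 2.
Deficit = 2 − 1 = 1 ≥ 0, confirming Bessel's inequality. (The deficit equals ||v − Σ <v,e_j> e_j||^2, the squared distance from v to span{e_j}.)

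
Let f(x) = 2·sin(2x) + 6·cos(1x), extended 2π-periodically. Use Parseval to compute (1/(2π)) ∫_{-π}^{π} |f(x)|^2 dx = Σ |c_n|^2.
Σ |c_n|^2 = 20

Expand |f|^2 and use orthogonality of {sin(nx), cos(mx)} on [-π, π]:
  ∫_{-π}^{π} sin(nx)^2 dx = π, ∫ cos(mx)^2 dx = π, and cross terms integrate to 0.
So ∫_{-π}^{π} f(x)^2 dx = 2^2 · π + 6^2 · π = (4 + 36)π.
Divide by 2π: (4 + 36)/2 = 20.
By Parseval, this equals Σ |c_n|^2.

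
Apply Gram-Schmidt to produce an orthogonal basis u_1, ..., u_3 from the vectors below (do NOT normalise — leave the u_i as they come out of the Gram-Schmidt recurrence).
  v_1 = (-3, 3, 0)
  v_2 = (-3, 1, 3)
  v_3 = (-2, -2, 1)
Orthogonal basis:
  u_1 = (-3, 3, 0)
  u_2 = (-1, -1, 3)
  u_3 = (-15/11, -15/11, -10/11)

Apply the Gram-Schmidt recurrence
  u_1 = v_1
  u_i = v_i − Σ_{j<i} ((v_i · u_j) / (u_j · u_j)) · u_j.

Step by step this gives:
  u_1 = (-3, 3, 0)
  u_2 = (-1, -1, 3)
  u_3 = (-15/11, -15/11, -10/11)

Orthogonality check:
  u_2 · u_1 = 0 (should be 0)
  u_3 · u_1 = 0 (should be 0)
  u_3 · u_2 = 0 (should be 0)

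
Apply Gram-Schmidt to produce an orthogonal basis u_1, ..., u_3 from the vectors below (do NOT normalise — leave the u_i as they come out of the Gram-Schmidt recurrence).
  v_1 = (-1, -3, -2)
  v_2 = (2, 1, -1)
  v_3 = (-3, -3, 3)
Orthogonal basis:
  u_1 = (-1, -3, -2)
  u_2 = (25/14, 5/14, -10/7)
  u_3 = (1, -1, 1)

Apply the Gram-Schmidt recurrence
  u_1 = v_1
  u_i = v_i − Σ_{j<i} ((v_i · u_j) / (u_j · u_j)) · u_j.

Step by step this gives:
  u_1 = (-1, -3, -2)
  u_2 = (25/14, 5/14, -10/7)
  u_3 = (1, -1, 1)

Orthogonality check:
  u_2 · u_1 = 0 (should be 0)
  u_3 · u_1 = 0 (should be 0)
  u_3 · u_2 = 0 (should be 0)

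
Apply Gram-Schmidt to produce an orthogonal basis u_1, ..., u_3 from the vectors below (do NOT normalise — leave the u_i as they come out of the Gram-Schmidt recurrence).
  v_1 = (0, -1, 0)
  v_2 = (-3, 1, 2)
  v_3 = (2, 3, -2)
Orthogonal basis:
  u_1 = (0, -1, 0)
  u_2 = (-3, 0, 2)
  u_3 = (-4/13, 0, -6/13)

Apply the Gram-Schmidt recurrence
  u_1 = v_1
  u_i = v_i − Σ_{j<i} ((v_i · u_j) / (u_j · u_j)) · u_j.

Step by step this gives:
  u_1 = (0, -1, 0)
  u_2 = (-3, 0, 2)
  u_3 = (-4/13, 0, -6/13)

Orthogonality check:
  u_2 · u_1 = 0 (should be 0)
  u_3 · u_1 = 0 (should be 0)
  u_3 · u_2 = 0 (should be 0)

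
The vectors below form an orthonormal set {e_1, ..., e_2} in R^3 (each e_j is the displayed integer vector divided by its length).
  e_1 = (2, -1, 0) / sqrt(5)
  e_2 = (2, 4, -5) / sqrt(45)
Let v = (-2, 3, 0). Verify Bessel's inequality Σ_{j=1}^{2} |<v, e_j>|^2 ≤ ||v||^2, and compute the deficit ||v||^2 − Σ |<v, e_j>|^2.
Σ |<v, e_j>|^2 = 101/9; ||v||^2 = 13; deficit = 16/9

Write each e_j = u_j / sqrt(<u_j, u_j>) where u_j is the displayed integer vector. Then <v, e_j> = <v, u_j> / sqrt(<u_j, u_j>), so |<v, e_j>|^2 = <v, u_j>^2 / <u_j, u_j>.
Coefficients: <v, e_1> = -7/sqrt(5), <v, e_2> = 8/sqrt(45).
Square and sum: Σ |<v, e_j>|^2 = 101/9.
Compute ||v||^2 = v·v = 13.
Deficit = 13 − 101/9 = 16/9 ≥ 0, confirming Bessel's inequality. (The deficit equals ||v − Σ <v,e_j> e_j||^2, the squared distance from v to span{e_j}.)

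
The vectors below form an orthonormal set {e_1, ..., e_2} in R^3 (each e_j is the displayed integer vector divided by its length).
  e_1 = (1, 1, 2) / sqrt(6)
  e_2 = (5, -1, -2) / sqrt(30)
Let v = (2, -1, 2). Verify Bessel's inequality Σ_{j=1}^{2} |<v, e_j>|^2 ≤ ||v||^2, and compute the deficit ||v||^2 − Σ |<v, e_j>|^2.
Σ |<v, e_j>|^2 = 29/5; ||v||^2 = 9; deficit = 16/5

Write each e_j = u_j / sqrt(<u_j, u_j>) where u_j is the displayed integer vector. Then <v, e_j> = <v, u_j> / sqrt(<u_j, u_j>), so |<v, e_j>|^2 = <v, u_j>^2 / <u_j, u_j>.
Coefficients: <v, e_1> = 5/sqrt(6), <v, e_2> = 7/sqrt(30).
Square and sum: Σ |<v, e_j>|^2 = 29/5.
Compute ||v||^2 = v·v = 9.
Deficit = 9 − 29/5 = 16/5 ≥ 0, confirming Bessel's inequality. (The deficit equals ||v − Σ <v,e_j> e_j||^2, the squared distance from v to span{e_j}.)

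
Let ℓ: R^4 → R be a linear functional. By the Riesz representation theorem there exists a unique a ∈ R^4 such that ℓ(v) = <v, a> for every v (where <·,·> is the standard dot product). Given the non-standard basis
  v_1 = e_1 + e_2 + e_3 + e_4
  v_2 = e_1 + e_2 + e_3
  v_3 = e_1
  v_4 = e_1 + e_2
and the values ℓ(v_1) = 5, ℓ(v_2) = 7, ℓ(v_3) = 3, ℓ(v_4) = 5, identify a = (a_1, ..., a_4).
a = (3, 2, 2, -2)

Write a = (a_1, ..., a_4) in the standard basis. For each basis vector v_i, ℓ(v_i) = <v_i, a> is a linear equation in the a_j's. Collect the n equations into a matrix system V a = ℓ, where row i of V is v_i (expressed in the standard basis). Since V is invertible (lower-triangular with 1s on the diagonal, up to permutation), solve by back-substitution:
  V =
[[1, 1, 1, 1],
 [1, 1, 1, 0],
 [1, 0, 0, 0],
 [1, 1, 0, 0]]
  V a = (5, 7, 3, 5)
Solving gives a = (3, 2, 2, -2).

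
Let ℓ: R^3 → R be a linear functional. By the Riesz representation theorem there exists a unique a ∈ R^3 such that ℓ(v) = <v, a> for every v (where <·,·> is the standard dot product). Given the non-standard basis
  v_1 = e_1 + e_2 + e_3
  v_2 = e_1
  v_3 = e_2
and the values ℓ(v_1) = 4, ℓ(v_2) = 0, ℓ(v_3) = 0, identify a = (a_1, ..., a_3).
a = (0, 0, 4)

Write a = (a_1, ..., a_3) in the standard basis. For each basis vector v_i, ℓ(v_i) = <v_i, a> is a linear equation in the a_j's. Collect the n equations into a matrix system V a = ℓ, where row i of V is v_i (expressed in the standard basis). Since V is invertible (lower-triangular with 1s on the diagonal, up to permutation), solve by back-substitution:
  V =
[[1, 1, 1],
 [1, 0, 0],
 [0, 1, 0]]
  V a = (4, 0, 0)
Solving gives a = (0, 0, 4).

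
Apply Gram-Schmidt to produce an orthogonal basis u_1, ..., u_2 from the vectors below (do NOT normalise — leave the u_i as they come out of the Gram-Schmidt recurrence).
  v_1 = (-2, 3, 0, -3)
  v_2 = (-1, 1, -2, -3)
Orthogonal basis:
  u_1 = (-2, 3, 0, -3)
  u_2 = (3/11, -10/11, -2, -12/11)

Apply the Gram-Schmidt recurrence
  u_1 = v_1
  u_i = v_i − Σ_{j<i} ((v_i · u_j) / (u_j · u_j)) · u_j.

Step by step this gives:
  u_1 = (-2, 3, 0, -3)
  u_2 = (3/11, -10/11, -2, -12/11)

Orthogonality check:
  u_2 · u_1 = 0 (should be 0)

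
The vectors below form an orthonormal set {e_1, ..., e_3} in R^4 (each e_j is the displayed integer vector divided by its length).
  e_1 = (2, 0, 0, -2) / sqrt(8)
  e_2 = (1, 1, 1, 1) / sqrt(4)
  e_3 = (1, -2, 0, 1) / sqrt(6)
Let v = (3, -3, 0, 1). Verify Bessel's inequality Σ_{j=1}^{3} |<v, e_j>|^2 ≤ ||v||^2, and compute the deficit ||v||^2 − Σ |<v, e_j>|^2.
Σ |<v, e_j>|^2 = 227/12; ||v||^2 = 19; deficit = 1/12

Write each e_j = u_j / sqrt(<u_j, u_j>) where u_j is the displayed integer vector. Then <v, e_j> = <v, u_j> / sqrt(<u_j, u_j>), so |<v, e_j>|^2 = <v, u_j>^2 / <u_j, u_j>.
Coefficients: <v, e_1> = 4/sqrt(8), <v, e_2> = 1/sqrt(4), <v, e_3> = 10/sqrt(6).
Square and sum: Σ |<v, e_j>|^2 = 227/12.
Compute ||v||^2 = v·v = 19.
Deficit = 19 − 227/12 = 1/12 ≥ 0, confirming Bessel's inequality. (The deficit equals ||v − Σ <v,e_j> e_j||^2, the squared distance from v to span{e_j}.)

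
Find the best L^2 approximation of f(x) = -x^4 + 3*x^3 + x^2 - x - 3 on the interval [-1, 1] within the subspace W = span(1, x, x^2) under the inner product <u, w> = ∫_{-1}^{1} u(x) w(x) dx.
g(x) = x^2/7 + 4*x/5 - 102/35

The best approximation g ∈ W is the orthogonal projection of f onto W. Writing g = a_0 + a_1 x + a_2 x^2, the coefficients solve the normal equations G · a = b where
  G_{ij} = <φ_i, φ_j> and b_i = <f, φ_i>, with φ_0 = 1, φ_1 = x, φ_2 = x^2.
G =
  [2, 0, 2/3]
  [0, 2/3, 0]
  [2/3, 0, 2/5],
b = (-86/15, 8/15, -66/35).
Solving gives a_0 = -102/35, a_1 = 4/5, a_2 = 1/7, so
  g(x) = x^2/7 + 4*x/5 - 102/35.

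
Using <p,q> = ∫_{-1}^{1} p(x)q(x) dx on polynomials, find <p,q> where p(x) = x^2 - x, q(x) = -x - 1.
<p,q> = 0

Expand the product: p(x)·q(x) = -x^3 + x.
∫_{-1}^{1} of each monomial x^k gives [2/(k+1) if k even, 0 if k odd]. Integrating term-by-term (or equivalently evaluating the antiderivative F(x) = -x^4/4 + x^2/2 at the endpoints):
  F(1) − F(−1) = 1/4 − (1/4) = 0.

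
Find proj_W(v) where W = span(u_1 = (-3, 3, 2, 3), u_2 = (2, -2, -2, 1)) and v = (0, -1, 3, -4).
proj_W(v) = (-67/234, 67/234, 16/13, -514/117)

Set up U = [u_1 | ... | u_2] ∈ R^(4×2). The projector onto W = col(U) is P = U (U^T U)^(-1) U^T.
Compute U^T U =
  [31, -13]
  [-13, 13],
and U^T v = (-9, -8).
Solve U^T U · c = U^T v for the coefficients: c = (-17/18, -365/234). The projection is proj_W(v) = U c.
Check: (v - proj_W(v)) · u_1 = 0  (should be 0).
Check: (v - proj_W(v)) · u_2 = 0  (should be 0).
Result: proj_W(v) = (-67/234, 67/234, 16/13, -514/117).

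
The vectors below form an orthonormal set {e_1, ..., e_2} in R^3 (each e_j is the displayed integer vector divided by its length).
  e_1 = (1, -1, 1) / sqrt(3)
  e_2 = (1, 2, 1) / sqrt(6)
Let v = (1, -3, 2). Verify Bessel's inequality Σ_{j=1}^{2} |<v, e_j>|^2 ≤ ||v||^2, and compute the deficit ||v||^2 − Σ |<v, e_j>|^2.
Σ |<v, e_j>|^2 = 27/2; ||v||^2 = 14; deficit = 1/2

Write each e_j = u_j / sqrt(<u_j, u_j>) where u_j is the displayed integer vector. Then <v, e_j> = <v, u_j> / sqrt(<u_j, u_j>), so |<v, e_j>|^2 = <v, u_j>^2 / <u_j, u_j>.
Coefficients: <v, e_1> = 6/sqrt(3), <v, e_2> = -3/sqrt(6).
Square and sum: Σ |<v, e_j>|^2 = 27/2.
Compute ||v||^2 = v·v = 14.
Deficit = 14 − 27/2 = 1/2 ≥ 0, confirming Bessel's inequality. (The deficit equals ||v − Σ <v,e_j> e_j||^2, the squared distance from v to span{e_j}.)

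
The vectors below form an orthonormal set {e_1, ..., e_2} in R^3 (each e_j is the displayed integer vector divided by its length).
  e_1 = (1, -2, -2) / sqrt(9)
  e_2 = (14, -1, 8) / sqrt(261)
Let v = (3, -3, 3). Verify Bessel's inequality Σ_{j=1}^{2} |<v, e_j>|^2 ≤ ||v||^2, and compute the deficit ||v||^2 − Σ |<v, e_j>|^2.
Σ |<v, e_j>|^2 = 558/29; ||v||^2 = 27; deficit = 225/29

Write each e_j = u_j / sqrt(<u_j, u_j>) where u_j is the displayed integer vector. Then <v, e_j> = <v, u_j> / sqrt(<u_j, u_j>), so |<v, e_j>|^2 = <v, u_j>^2 / <u_j, u_j>.
Coefficients: <v, e_1> = 3/sqrt(9), <v, e_2> = 69/sqrt(261).
Square and sum: Σ |<v, e_j>|^2 = 558/29.
Compute ||v||^2 = v·v = 27.
Deficit = 27 − 558/29 = 225/29 ≥ 0, confirming Bessel's inequality. (The deficit equals ||v − Σ <v,e_j> e_j||^2, the squared distance from v to span{e_j}.)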